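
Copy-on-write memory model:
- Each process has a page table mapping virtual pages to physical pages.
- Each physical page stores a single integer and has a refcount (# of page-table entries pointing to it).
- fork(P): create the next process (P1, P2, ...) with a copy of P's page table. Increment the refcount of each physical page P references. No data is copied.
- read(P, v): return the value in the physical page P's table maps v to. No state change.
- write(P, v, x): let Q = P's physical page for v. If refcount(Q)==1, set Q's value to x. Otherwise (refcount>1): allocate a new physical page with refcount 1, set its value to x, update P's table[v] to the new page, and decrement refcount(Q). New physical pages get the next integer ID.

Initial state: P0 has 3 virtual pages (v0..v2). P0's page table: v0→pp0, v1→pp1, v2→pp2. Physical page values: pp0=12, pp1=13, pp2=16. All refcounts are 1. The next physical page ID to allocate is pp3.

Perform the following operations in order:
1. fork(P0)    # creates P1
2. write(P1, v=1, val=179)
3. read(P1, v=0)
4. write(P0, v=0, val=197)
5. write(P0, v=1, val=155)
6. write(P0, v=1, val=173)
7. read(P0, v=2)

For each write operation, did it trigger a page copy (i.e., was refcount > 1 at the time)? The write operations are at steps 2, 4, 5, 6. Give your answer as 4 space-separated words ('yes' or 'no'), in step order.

Op 1: fork(P0) -> P1. 3 ppages; refcounts: pp0:2 pp1:2 pp2:2
Op 2: write(P1, v1, 179). refcount(pp1)=2>1 -> COPY to pp3. 4 ppages; refcounts: pp0:2 pp1:1 pp2:2 pp3:1
Op 3: read(P1, v0) -> 12. No state change.
Op 4: write(P0, v0, 197). refcount(pp0)=2>1 -> COPY to pp4. 5 ppages; refcounts: pp0:1 pp1:1 pp2:2 pp3:1 pp4:1
Op 5: write(P0, v1, 155). refcount(pp1)=1 -> write in place. 5 ppages; refcounts: pp0:1 pp1:1 pp2:2 pp3:1 pp4:1
Op 6: write(P0, v1, 173). refcount(pp1)=1 -> write in place. 5 ppages; refcounts: pp0:1 pp1:1 pp2:2 pp3:1 pp4:1
Op 7: read(P0, v2) -> 16. No state change.

yes yes no no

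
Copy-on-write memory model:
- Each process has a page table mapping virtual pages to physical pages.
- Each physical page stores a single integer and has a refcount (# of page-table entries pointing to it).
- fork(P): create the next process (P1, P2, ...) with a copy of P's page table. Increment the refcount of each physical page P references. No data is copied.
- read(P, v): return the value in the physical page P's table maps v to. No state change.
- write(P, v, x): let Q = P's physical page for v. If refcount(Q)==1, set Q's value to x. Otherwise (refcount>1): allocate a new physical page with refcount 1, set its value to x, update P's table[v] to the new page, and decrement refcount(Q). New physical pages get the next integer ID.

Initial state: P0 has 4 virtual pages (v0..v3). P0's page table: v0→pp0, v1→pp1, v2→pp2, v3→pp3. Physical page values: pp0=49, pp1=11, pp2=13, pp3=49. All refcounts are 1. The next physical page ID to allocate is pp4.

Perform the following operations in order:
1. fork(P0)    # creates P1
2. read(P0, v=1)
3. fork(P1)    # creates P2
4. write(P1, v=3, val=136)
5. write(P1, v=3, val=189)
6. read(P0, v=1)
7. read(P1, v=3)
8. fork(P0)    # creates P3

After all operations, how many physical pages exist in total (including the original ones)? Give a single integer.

Answer: 5

Derivation:
Op 1: fork(P0) -> P1. 4 ppages; refcounts: pp0:2 pp1:2 pp2:2 pp3:2
Op 2: read(P0, v1) -> 11. No state change.
Op 3: fork(P1) -> P2. 4 ppages; refcounts: pp0:3 pp1:3 pp2:3 pp3:3
Op 4: write(P1, v3, 136). refcount(pp3)=3>1 -> COPY to pp4. 5 ppages; refcounts: pp0:3 pp1:3 pp2:3 pp3:2 pp4:1
Op 5: write(P1, v3, 189). refcount(pp4)=1 -> write in place. 5 ppages; refcounts: pp0:3 pp1:3 pp2:3 pp3:2 pp4:1
Op 6: read(P0, v1) -> 11. No state change.
Op 7: read(P1, v3) -> 189. No state change.
Op 8: fork(P0) -> P3. 5 ppages; refcounts: pp0:4 pp1:4 pp2:4 pp3:3 pp4:1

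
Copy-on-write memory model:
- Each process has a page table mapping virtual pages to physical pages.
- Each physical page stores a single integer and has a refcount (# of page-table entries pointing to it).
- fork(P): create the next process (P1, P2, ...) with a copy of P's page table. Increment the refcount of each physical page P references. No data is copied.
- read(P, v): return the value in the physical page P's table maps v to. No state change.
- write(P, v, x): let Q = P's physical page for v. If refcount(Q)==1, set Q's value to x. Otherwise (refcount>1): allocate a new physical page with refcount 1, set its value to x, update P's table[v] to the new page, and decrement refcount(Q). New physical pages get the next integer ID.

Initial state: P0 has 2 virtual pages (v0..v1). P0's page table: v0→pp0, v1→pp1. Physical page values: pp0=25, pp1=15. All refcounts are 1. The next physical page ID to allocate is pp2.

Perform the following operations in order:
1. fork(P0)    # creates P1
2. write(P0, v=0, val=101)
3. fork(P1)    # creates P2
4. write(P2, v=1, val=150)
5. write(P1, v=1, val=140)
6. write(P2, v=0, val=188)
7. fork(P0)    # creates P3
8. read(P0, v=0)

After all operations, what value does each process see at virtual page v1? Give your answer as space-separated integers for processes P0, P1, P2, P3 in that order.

Op 1: fork(P0) -> P1. 2 ppages; refcounts: pp0:2 pp1:2
Op 2: write(P0, v0, 101). refcount(pp0)=2>1 -> COPY to pp2. 3 ppages; refcounts: pp0:1 pp1:2 pp2:1
Op 3: fork(P1) -> P2. 3 ppages; refcounts: pp0:2 pp1:3 pp2:1
Op 4: write(P2, v1, 150). refcount(pp1)=3>1 -> COPY to pp3. 4 ppages; refcounts: pp0:2 pp1:2 pp2:1 pp3:1
Op 5: write(P1, v1, 140). refcount(pp1)=2>1 -> COPY to pp4. 5 ppages; refcounts: pp0:2 pp1:1 pp2:1 pp3:1 pp4:1
Op 6: write(P2, v0, 188). refcount(pp0)=2>1 -> COPY to pp5. 6 ppages; refcounts: pp0:1 pp1:1 pp2:1 pp3:1 pp4:1 pp5:1
Op 7: fork(P0) -> P3. 6 ppages; refcounts: pp0:1 pp1:2 pp2:2 pp3:1 pp4:1 pp5:1
Op 8: read(P0, v0) -> 101. No state change.
P0: v1 -> pp1 = 15
P1: v1 -> pp4 = 140
P2: v1 -> pp3 = 150
P3: v1 -> pp1 = 15

Answer: 15 140 150 15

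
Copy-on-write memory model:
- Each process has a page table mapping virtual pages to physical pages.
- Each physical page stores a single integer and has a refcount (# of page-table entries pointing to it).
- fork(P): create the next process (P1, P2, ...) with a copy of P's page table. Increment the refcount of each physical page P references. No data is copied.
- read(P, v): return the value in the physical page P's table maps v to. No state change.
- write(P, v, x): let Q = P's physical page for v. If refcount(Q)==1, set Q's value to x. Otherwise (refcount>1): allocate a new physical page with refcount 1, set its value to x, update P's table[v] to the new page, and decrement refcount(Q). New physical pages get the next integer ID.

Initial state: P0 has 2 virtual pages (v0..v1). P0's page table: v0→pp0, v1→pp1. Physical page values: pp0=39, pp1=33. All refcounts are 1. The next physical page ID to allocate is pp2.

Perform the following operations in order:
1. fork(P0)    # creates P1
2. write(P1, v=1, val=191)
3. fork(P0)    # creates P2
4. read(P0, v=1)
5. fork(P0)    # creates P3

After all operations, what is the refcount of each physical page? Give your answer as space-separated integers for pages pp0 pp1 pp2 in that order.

Answer: 4 3 1

Derivation:
Op 1: fork(P0) -> P1. 2 ppages; refcounts: pp0:2 pp1:2
Op 2: write(P1, v1, 191). refcount(pp1)=2>1 -> COPY to pp2. 3 ppages; refcounts: pp0:2 pp1:1 pp2:1
Op 3: fork(P0) -> P2. 3 ppages; refcounts: pp0:3 pp1:2 pp2:1
Op 4: read(P0, v1) -> 33. No state change.
Op 5: fork(P0) -> P3. 3 ppages; refcounts: pp0:4 pp1:3 pp2:1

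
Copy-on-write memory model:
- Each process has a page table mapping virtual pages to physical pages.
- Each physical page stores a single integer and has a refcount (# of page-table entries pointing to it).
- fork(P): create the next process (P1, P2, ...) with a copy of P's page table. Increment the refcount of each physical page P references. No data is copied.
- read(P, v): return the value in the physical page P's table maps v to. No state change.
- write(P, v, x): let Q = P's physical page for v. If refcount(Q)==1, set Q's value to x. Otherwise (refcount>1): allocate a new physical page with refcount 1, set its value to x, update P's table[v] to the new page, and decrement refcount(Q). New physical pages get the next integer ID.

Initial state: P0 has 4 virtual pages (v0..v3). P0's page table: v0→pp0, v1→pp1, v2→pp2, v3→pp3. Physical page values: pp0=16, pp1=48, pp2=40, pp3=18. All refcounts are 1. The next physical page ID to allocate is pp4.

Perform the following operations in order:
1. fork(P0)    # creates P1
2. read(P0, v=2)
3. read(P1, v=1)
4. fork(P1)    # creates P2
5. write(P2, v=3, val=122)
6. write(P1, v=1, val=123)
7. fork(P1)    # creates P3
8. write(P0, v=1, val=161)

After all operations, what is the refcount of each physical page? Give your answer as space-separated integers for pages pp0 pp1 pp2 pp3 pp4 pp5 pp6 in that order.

Answer: 4 1 4 3 1 2 1

Derivation:
Op 1: fork(P0) -> P1. 4 ppages; refcounts: pp0:2 pp1:2 pp2:2 pp3:2
Op 2: read(P0, v2) -> 40. No state change.
Op 3: read(P1, v1) -> 48. No state change.
Op 4: fork(P1) -> P2. 4 ppages; refcounts: pp0:3 pp1:3 pp2:3 pp3:3
Op 5: write(P2, v3, 122). refcount(pp3)=3>1 -> COPY to pp4. 5 ppages; refcounts: pp0:3 pp1:3 pp2:3 pp3:2 pp4:1
Op 6: write(P1, v1, 123). refcount(pp1)=3>1 -> COPY to pp5. 6 ppages; refcounts: pp0:3 pp1:2 pp2:3 pp3:2 pp4:1 pp5:1
Op 7: fork(P1) -> P3. 6 ppages; refcounts: pp0:4 pp1:2 pp2:4 pp3:3 pp4:1 pp5:2
Op 8: write(P0, v1, 161). refcount(pp1)=2>1 -> COPY to pp6. 7 ppages; refcounts: pp0:4 pp1:1 pp2:4 pp3:3 pp4:1 pp5:2 pp6:1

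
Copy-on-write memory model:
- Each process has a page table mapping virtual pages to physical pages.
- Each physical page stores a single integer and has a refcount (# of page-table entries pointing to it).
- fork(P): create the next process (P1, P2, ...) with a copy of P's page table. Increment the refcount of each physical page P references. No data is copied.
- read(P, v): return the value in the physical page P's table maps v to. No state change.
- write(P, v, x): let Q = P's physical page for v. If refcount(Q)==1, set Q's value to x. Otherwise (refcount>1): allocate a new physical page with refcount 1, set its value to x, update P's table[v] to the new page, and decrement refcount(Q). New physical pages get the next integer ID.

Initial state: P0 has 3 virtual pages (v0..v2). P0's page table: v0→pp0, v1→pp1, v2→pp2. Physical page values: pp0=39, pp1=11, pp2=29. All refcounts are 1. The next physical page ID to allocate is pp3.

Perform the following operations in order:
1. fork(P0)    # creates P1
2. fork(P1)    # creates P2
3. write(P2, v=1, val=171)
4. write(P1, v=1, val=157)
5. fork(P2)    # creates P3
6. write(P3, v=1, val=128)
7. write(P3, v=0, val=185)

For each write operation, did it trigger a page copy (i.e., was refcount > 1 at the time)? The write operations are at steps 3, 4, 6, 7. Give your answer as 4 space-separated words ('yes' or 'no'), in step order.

Op 1: fork(P0) -> P1. 3 ppages; refcounts: pp0:2 pp1:2 pp2:2
Op 2: fork(P1) -> P2. 3 ppages; refcounts: pp0:3 pp1:3 pp2:3
Op 3: write(P2, v1, 171). refcount(pp1)=3>1 -> COPY to pp3. 4 ppages; refcounts: pp0:3 pp1:2 pp2:3 pp3:1
Op 4: write(P1, v1, 157). refcount(pp1)=2>1 -> COPY to pp4. 5 ppages; refcounts: pp0:3 pp1:1 pp2:3 pp3:1 pp4:1
Op 5: fork(P2) -> P3. 5 ppages; refcounts: pp0:4 pp1:1 pp2:4 pp3:2 pp4:1
Op 6: write(P3, v1, 128). refcount(pp3)=2>1 -> COPY to pp5. 6 ppages; refcounts: pp0:4 pp1:1 pp2:4 pp3:1 pp4:1 pp5:1
Op 7: write(P3, v0, 185). refcount(pp0)=4>1 -> COPY to pp6. 7 ppages; refcounts: pp0:3 pp1:1 pp2:4 pp3:1 pp4:1 pp5:1 pp6:1

yes yes yes yes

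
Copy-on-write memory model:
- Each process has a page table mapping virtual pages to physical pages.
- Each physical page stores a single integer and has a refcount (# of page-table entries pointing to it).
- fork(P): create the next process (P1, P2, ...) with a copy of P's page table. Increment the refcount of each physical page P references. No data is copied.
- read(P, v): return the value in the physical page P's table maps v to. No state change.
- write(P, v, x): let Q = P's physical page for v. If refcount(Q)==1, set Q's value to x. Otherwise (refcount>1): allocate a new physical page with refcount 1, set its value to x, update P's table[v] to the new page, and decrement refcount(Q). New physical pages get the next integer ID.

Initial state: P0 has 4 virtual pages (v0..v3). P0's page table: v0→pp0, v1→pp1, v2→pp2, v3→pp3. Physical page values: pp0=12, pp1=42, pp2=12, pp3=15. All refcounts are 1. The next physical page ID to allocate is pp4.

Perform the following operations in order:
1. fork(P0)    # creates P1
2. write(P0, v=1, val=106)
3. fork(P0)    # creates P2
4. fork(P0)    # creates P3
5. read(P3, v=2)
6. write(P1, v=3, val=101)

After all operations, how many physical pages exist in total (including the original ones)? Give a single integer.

Op 1: fork(P0) -> P1. 4 ppages; refcounts: pp0:2 pp1:2 pp2:2 pp3:2
Op 2: write(P0, v1, 106). refcount(pp1)=2>1 -> COPY to pp4. 5 ppages; refcounts: pp0:2 pp1:1 pp2:2 pp3:2 pp4:1
Op 3: fork(P0) -> P2. 5 ppages; refcounts: pp0:3 pp1:1 pp2:3 pp3:3 pp4:2
Op 4: fork(P0) -> P3. 5 ppages; refcounts: pp0:4 pp1:1 pp2:4 pp3:4 pp4:3
Op 5: read(P3, v2) -> 12. No state change.
Op 6: write(P1, v3, 101). refcount(pp3)=4>1 -> COPY to pp5. 6 ppages; refcounts: pp0:4 pp1:1 pp2:4 pp3:3 pp4:3 pp5:1

Answer: 6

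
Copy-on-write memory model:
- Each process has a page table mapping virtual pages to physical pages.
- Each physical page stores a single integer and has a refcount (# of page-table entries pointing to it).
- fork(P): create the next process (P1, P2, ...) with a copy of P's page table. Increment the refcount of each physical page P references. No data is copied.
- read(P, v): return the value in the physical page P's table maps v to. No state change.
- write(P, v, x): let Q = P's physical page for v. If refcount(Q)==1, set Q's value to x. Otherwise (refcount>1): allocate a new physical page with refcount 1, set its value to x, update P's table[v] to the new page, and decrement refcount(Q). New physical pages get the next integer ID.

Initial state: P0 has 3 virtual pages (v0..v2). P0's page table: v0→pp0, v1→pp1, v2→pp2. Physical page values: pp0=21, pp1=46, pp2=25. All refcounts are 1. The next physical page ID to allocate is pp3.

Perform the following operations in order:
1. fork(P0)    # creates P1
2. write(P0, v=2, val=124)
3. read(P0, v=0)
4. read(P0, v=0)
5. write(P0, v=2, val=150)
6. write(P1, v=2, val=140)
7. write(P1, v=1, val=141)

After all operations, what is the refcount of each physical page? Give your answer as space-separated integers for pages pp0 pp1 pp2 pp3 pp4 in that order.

Op 1: fork(P0) -> P1. 3 ppages; refcounts: pp0:2 pp1:2 pp2:2
Op 2: write(P0, v2, 124). refcount(pp2)=2>1 -> COPY to pp3. 4 ppages; refcounts: pp0:2 pp1:2 pp2:1 pp3:1
Op 3: read(P0, v0) -> 21. No state change.
Op 4: read(P0, v0) -> 21. No state change.
Op 5: write(P0, v2, 150). refcount(pp3)=1 -> write in place. 4 ppages; refcounts: pp0:2 pp1:2 pp2:1 pp3:1
Op 6: write(P1, v2, 140). refcount(pp2)=1 -> write in place. 4 ppages; refcounts: pp0:2 pp1:2 pp2:1 pp3:1
Op 7: write(P1, v1, 141). refcount(pp1)=2>1 -> COPY to pp4. 5 ppages; refcounts: pp0:2 pp1:1 pp2:1 pp3:1 pp4:1

Answer: 2 1 1 1 1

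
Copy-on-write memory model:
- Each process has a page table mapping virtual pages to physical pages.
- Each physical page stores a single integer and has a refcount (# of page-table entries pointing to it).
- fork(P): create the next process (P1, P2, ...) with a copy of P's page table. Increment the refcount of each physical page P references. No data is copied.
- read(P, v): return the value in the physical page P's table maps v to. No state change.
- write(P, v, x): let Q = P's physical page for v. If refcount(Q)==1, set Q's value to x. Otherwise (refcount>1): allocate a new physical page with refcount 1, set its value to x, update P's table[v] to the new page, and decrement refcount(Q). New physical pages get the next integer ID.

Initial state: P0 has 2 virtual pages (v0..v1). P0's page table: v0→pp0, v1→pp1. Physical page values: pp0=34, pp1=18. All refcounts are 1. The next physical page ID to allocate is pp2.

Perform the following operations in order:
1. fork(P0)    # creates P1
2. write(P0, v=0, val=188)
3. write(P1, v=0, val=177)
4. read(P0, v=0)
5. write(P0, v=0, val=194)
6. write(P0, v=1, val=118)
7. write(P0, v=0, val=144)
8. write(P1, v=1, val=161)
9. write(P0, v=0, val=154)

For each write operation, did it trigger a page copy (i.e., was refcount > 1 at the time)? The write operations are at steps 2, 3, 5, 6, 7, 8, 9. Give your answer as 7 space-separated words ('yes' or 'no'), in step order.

Op 1: fork(P0) -> P1. 2 ppages; refcounts: pp0:2 pp1:2
Op 2: write(P0, v0, 188). refcount(pp0)=2>1 -> COPY to pp2. 3 ppages; refcounts: pp0:1 pp1:2 pp2:1
Op 3: write(P1, v0, 177). refcount(pp0)=1 -> write in place. 3 ppages; refcounts: pp0:1 pp1:2 pp2:1
Op 4: read(P0, v0) -> 188. No state change.
Op 5: write(P0, v0, 194). refcount(pp2)=1 -> write in place. 3 ppages; refcounts: pp0:1 pp1:2 pp2:1
Op 6: write(P0, v1, 118). refcount(pp1)=2>1 -> COPY to pp3. 4 ppages; refcounts: pp0:1 pp1:1 pp2:1 pp3:1
Op 7: write(P0, v0, 144). refcount(pp2)=1 -> write in place. 4 ppages; refcounts: pp0:1 pp1:1 pp2:1 pp3:1
Op 8: write(P1, v1, 161). refcount(pp1)=1 -> write in place. 4 ppages; refcounts: pp0:1 pp1:1 pp2:1 pp3:1
Op 9: write(P0, v0, 154). refcount(pp2)=1 -> write in place. 4 ppages; refcounts: pp0:1 pp1:1 pp2:1 pp3:1

yes no no yes no no no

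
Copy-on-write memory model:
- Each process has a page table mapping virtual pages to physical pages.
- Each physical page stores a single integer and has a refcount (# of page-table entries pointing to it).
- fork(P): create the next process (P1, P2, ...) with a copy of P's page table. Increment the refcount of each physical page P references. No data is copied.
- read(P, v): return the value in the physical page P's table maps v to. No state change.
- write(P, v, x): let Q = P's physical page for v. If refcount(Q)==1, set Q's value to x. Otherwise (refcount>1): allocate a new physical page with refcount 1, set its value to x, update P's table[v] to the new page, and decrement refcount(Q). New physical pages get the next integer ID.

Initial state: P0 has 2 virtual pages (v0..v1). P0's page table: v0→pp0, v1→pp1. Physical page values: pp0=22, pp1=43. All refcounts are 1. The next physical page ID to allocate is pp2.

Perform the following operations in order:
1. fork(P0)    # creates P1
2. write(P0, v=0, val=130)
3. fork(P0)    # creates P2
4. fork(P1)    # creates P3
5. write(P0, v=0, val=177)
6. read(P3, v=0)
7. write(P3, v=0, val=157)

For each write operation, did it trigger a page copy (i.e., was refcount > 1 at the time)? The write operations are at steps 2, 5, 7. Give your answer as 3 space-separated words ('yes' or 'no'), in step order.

Op 1: fork(P0) -> P1. 2 ppages; refcounts: pp0:2 pp1:2
Op 2: write(P0, v0, 130). refcount(pp0)=2>1 -> COPY to pp2. 3 ppages; refcounts: pp0:1 pp1:2 pp2:1
Op 3: fork(P0) -> P2. 3 ppages; refcounts: pp0:1 pp1:3 pp2:2
Op 4: fork(P1) -> P3. 3 ppages; refcounts: pp0:2 pp1:4 pp2:2
Op 5: write(P0, v0, 177). refcount(pp2)=2>1 -> COPY to pp3. 4 ppages; refcounts: pp0:2 pp1:4 pp2:1 pp3:1
Op 6: read(P3, v0) -> 22. No state change.
Op 7: write(P3, v0, 157). refcount(pp0)=2>1 -> COPY to pp4. 5 ppages; refcounts: pp0:1 pp1:4 pp2:1 pp3:1 pp4:1

yes yes yes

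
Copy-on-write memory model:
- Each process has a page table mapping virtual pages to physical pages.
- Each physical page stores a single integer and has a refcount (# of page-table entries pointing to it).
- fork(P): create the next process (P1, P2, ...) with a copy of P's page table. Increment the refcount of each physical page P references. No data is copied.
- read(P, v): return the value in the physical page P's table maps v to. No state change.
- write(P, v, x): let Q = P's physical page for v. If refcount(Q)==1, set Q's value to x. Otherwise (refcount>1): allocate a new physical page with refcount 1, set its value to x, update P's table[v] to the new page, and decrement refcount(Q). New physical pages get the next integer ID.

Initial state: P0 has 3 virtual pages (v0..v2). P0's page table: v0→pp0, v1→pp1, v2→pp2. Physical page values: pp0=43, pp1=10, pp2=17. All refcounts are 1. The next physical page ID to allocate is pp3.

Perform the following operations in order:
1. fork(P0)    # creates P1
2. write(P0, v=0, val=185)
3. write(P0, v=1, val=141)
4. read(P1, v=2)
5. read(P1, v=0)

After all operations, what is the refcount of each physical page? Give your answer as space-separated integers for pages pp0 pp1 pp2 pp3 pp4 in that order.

Answer: 1 1 2 1 1

Derivation:
Op 1: fork(P0) -> P1. 3 ppages; refcounts: pp0:2 pp1:2 pp2:2
Op 2: write(P0, v0, 185). refcount(pp0)=2>1 -> COPY to pp3. 4 ppages; refcounts: pp0:1 pp1:2 pp2:2 pp3:1
Op 3: write(P0, v1, 141). refcount(pp1)=2>1 -> COPY to pp4. 5 ppages; refcounts: pp0:1 pp1:1 pp2:2 pp3:1 pp4:1
Op 4: read(P1, v2) -> 17. No state change.
Op 5: read(P1, v0) -> 43. No state change.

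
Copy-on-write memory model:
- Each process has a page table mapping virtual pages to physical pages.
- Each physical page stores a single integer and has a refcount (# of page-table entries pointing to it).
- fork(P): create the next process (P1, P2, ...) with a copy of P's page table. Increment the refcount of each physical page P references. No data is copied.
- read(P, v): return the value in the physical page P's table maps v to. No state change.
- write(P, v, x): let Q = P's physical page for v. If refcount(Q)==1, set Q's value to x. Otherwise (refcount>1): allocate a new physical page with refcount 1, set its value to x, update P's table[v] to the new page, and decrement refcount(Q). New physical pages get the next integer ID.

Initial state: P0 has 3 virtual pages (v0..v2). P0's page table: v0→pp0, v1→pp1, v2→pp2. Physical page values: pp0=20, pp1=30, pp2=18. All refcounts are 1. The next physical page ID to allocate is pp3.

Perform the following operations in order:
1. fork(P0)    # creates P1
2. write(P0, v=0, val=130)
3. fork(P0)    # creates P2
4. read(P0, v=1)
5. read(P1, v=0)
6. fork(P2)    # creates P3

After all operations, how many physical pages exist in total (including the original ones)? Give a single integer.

Answer: 4

Derivation:
Op 1: fork(P0) -> P1. 3 ppages; refcounts: pp0:2 pp1:2 pp2:2
Op 2: write(P0, v0, 130). refcount(pp0)=2>1 -> COPY to pp3. 4 ppages; refcounts: pp0:1 pp1:2 pp2:2 pp3:1
Op 3: fork(P0) -> P2. 4 ppages; refcounts: pp0:1 pp1:3 pp2:3 pp3:2
Op 4: read(P0, v1) -> 30. No state change.
Op 5: read(P1, v0) -> 20. No state change.
Op 6: fork(P2) -> P3. 4 ppages; refcounts: pp0:1 pp1:4 pp2:4 pp3:3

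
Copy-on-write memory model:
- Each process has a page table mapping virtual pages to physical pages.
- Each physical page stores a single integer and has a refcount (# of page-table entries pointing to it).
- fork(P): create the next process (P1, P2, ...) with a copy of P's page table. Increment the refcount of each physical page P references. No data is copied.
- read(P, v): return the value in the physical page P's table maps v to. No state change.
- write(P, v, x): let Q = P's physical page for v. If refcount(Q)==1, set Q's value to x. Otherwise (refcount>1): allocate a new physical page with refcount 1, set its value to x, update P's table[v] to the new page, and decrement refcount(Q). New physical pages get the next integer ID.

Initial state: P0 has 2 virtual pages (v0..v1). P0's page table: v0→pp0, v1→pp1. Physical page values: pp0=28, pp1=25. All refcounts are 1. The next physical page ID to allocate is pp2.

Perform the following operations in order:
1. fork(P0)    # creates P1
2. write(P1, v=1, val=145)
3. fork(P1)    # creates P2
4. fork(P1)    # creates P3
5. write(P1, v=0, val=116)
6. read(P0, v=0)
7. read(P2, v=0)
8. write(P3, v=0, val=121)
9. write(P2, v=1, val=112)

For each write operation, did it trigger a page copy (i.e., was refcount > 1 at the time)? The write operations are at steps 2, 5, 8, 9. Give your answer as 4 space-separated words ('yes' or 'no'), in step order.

Op 1: fork(P0) -> P1. 2 ppages; refcounts: pp0:2 pp1:2
Op 2: write(P1, v1, 145). refcount(pp1)=2>1 -> COPY to pp2. 3 ppages; refcounts: pp0:2 pp1:1 pp2:1
Op 3: fork(P1) -> P2. 3 ppages; refcounts: pp0:3 pp1:1 pp2:2
Op 4: fork(P1) -> P3. 3 ppages; refcounts: pp0:4 pp1:1 pp2:3
Op 5: write(P1, v0, 116). refcount(pp0)=4>1 -> COPY to pp3. 4 ppages; refcounts: pp0:3 pp1:1 pp2:3 pp3:1
Op 6: read(P0, v0) -> 28. No state change.
Op 7: read(P2, v0) -> 28. No state change.
Op 8: write(P3, v0, 121). refcount(pp0)=3>1 -> COPY to pp4. 5 ppages; refcounts: pp0:2 pp1:1 pp2:3 pp3:1 pp4:1
Op 9: write(P2, v1, 112). refcount(pp2)=3>1 -> COPY to pp5. 6 ppages; refcounts: pp0:2 pp1:1 pp2:2 pp3:1 pp4:1 pp5:1

yes yes yes yes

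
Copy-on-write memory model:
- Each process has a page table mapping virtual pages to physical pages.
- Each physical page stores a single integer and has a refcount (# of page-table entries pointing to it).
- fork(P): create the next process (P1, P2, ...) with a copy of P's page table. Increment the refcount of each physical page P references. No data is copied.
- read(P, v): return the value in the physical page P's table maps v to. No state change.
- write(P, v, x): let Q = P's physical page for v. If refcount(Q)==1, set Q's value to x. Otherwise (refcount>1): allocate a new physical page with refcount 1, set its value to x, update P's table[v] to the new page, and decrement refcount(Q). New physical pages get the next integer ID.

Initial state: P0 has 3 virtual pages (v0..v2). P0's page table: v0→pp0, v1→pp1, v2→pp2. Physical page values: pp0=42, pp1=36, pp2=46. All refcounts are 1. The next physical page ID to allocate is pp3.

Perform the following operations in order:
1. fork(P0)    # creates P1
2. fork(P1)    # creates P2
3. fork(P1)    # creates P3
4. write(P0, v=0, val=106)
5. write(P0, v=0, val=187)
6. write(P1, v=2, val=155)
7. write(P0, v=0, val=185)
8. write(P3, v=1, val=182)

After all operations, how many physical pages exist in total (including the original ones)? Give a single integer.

Answer: 6

Derivation:
Op 1: fork(P0) -> P1. 3 ppages; refcounts: pp0:2 pp1:2 pp2:2
Op 2: fork(P1) -> P2. 3 ppages; refcounts: pp0:3 pp1:3 pp2:3
Op 3: fork(P1) -> P3. 3 ppages; refcounts: pp0:4 pp1:4 pp2:4
Op 4: write(P0, v0, 106). refcount(pp0)=4>1 -> COPY to pp3. 4 ppages; refcounts: pp0:3 pp1:4 pp2:4 pp3:1
Op 5: write(P0, v0, 187). refcount(pp3)=1 -> write in place. 4 ppages; refcounts: pp0:3 pp1:4 pp2:4 pp3:1
Op 6: write(P1, v2, 155). refcount(pp2)=4>1 -> COPY to pp4. 5 ppages; refcounts: pp0:3 pp1:4 pp2:3 pp3:1 pp4:1
Op 7: write(P0, v0, 185). refcount(pp3)=1 -> write in place. 5 ppages; refcounts: pp0:3 pp1:4 pp2:3 pp3:1 pp4:1
Op 8: write(P3, v1, 182). refcount(pp1)=4>1 -> COPY to pp5. 6 ppages; refcounts: pp0:3 pp1:3 pp2:3 pp3:1 pp4:1 pp5:1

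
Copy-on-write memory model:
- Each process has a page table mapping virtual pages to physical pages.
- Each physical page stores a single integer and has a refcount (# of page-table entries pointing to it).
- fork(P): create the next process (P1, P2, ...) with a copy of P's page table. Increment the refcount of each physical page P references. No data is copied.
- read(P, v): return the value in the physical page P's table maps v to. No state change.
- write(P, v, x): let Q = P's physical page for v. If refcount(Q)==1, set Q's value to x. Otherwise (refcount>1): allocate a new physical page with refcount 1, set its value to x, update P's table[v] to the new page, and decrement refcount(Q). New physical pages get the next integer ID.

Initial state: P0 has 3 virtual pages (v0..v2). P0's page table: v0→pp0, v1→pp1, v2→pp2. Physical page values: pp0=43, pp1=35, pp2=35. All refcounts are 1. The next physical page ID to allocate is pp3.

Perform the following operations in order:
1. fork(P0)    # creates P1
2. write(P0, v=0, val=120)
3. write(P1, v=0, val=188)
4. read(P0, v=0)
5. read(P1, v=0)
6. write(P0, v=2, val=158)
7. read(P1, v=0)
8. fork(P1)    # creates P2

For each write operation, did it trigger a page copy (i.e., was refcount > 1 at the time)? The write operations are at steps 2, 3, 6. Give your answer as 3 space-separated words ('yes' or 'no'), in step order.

Op 1: fork(P0) -> P1. 3 ppages; refcounts: pp0:2 pp1:2 pp2:2
Op 2: write(P0, v0, 120). refcount(pp0)=2>1 -> COPY to pp3. 4 ppages; refcounts: pp0:1 pp1:2 pp2:2 pp3:1
Op 3: write(P1, v0, 188). refcount(pp0)=1 -> write in place. 4 ppages; refcounts: pp0:1 pp1:2 pp2:2 pp3:1
Op 4: read(P0, v0) -> 120. No state change.
Op 5: read(P1, v0) -> 188. No state change.
Op 6: write(P0, v2, 158). refcount(pp2)=2>1 -> COPY to pp4. 5 ppages; refcounts: pp0:1 pp1:2 pp2:1 pp3:1 pp4:1
Op 7: read(P1, v0) -> 188. No state change.
Op 8: fork(P1) -> P2. 5 ppages; refcounts: pp0:2 pp1:3 pp2:2 pp3:1 pp4:1

yes no yes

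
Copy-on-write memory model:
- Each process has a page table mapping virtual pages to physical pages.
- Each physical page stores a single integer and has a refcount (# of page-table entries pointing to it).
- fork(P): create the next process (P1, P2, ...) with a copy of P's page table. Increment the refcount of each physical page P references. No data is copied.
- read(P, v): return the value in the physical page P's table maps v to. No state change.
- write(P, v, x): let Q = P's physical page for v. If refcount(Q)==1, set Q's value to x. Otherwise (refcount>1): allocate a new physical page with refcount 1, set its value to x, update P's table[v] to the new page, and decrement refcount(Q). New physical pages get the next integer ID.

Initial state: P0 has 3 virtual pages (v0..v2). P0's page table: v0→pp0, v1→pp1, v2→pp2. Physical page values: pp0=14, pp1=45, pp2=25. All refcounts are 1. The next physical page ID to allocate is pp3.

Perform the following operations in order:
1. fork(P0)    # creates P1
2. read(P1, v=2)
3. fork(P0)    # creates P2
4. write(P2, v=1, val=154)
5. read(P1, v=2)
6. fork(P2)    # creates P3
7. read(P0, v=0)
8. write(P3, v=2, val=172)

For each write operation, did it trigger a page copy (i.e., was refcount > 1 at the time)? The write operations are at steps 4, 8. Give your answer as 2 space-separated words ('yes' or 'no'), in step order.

Op 1: fork(P0) -> P1. 3 ppages; refcounts: pp0:2 pp1:2 pp2:2
Op 2: read(P1, v2) -> 25. No state change.
Op 3: fork(P0) -> P2. 3 ppages; refcounts: pp0:3 pp1:3 pp2:3
Op 4: write(P2, v1, 154). refcount(pp1)=3>1 -> COPY to pp3. 4 ppages; refcounts: pp0:3 pp1:2 pp2:3 pp3:1
Op 5: read(P1, v2) -> 25. No state change.
Op 6: fork(P2) -> P3. 4 ppages; refcounts: pp0:4 pp1:2 pp2:4 pp3:2
Op 7: read(P0, v0) -> 14. No state change.
Op 8: write(P3, v2, 172). refcount(pp2)=4>1 -> COPY to pp4. 5 ppages; refcounts: pp0:4 pp1:2 pp2:3 pp3:2 pp4:1

yes yes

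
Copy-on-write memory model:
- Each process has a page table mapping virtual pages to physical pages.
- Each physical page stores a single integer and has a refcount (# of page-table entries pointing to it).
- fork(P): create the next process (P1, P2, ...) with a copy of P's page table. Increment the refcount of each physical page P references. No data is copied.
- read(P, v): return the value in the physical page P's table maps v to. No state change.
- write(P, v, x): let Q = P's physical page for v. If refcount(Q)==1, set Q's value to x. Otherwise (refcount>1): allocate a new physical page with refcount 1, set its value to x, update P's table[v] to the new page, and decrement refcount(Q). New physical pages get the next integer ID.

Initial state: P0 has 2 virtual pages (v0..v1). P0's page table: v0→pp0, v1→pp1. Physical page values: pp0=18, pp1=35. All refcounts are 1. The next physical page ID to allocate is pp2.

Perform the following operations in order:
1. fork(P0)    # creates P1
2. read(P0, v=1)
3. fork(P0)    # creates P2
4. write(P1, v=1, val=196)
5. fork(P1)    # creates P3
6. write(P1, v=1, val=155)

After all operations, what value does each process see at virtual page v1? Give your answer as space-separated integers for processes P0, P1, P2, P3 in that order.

Answer: 35 155 35 196

Derivation:
Op 1: fork(P0) -> P1. 2 ppages; refcounts: pp0:2 pp1:2
Op 2: read(P0, v1) -> 35. No state change.
Op 3: fork(P0) -> P2. 2 ppages; refcounts: pp0:3 pp1:3
Op 4: write(P1, v1, 196). refcount(pp1)=3>1 -> COPY to pp2. 3 ppages; refcounts: pp0:3 pp1:2 pp2:1
Op 5: fork(P1) -> P3. 3 ppages; refcounts: pp0:4 pp1:2 pp2:2
Op 6: write(P1, v1, 155). refcount(pp2)=2>1 -> COPY to pp3. 4 ppages; refcounts: pp0:4 pp1:2 pp2:1 pp3:1
P0: v1 -> pp1 = 35
P1: v1 -> pp3 = 155
P2: v1 -> pp1 = 35
P3: v1 -> pp2 = 196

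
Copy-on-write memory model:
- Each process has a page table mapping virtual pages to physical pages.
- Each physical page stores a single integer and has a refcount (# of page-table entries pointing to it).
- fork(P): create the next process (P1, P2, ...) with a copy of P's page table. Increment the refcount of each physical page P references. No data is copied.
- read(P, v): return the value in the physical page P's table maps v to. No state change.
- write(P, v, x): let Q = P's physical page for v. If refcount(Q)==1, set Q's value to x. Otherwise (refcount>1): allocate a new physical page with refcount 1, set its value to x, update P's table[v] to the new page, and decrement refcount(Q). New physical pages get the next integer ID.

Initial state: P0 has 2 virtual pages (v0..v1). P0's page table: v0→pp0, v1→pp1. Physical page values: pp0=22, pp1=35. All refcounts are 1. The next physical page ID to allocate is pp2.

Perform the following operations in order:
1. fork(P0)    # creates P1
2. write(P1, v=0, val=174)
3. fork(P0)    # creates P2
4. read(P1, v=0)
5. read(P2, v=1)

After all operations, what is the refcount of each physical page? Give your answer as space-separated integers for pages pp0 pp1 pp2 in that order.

Op 1: fork(P0) -> P1. 2 ppages; refcounts: pp0:2 pp1:2
Op 2: write(P1, v0, 174). refcount(pp0)=2>1 -> COPY to pp2. 3 ppages; refcounts: pp0:1 pp1:2 pp2:1
Op 3: fork(P0) -> P2. 3 ppages; refcounts: pp0:2 pp1:3 pp2:1
Op 4: read(P1, v0) -> 174. No state change.
Op 5: read(P2, v1) -> 35. No state change.

Answer: 2 3 1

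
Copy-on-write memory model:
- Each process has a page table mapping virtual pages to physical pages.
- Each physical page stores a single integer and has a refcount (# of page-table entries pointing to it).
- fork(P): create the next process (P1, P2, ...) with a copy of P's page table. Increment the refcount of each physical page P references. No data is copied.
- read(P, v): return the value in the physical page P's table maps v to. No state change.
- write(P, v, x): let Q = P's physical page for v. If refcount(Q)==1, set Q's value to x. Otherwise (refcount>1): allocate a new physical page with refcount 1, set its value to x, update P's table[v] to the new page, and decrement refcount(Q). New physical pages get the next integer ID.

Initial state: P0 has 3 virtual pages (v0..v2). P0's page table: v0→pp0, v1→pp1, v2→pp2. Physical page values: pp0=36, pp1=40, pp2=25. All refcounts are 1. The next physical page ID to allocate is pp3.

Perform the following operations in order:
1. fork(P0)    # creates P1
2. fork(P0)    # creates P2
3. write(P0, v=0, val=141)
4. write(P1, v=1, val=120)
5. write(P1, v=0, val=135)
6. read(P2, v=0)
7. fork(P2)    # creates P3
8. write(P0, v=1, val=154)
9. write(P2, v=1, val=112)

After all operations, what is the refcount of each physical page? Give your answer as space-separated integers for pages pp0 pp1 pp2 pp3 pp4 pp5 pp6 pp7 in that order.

Answer: 2 1 4 1 1 1 1 1

Derivation:
Op 1: fork(P0) -> P1. 3 ppages; refcounts: pp0:2 pp1:2 pp2:2
Op 2: fork(P0) -> P2. 3 ppages; refcounts: pp0:3 pp1:3 pp2:3
Op 3: write(P0, v0, 141). refcount(pp0)=3>1 -> COPY to pp3. 4 ppages; refcounts: pp0:2 pp1:3 pp2:3 pp3:1
Op 4: write(P1, v1, 120). refcount(pp1)=3>1 -> COPY to pp4. 5 ppages; refcounts: pp0:2 pp1:2 pp2:3 pp3:1 pp4:1
Op 5: write(P1, v0, 135). refcount(pp0)=2>1 -> COPY to pp5. 6 ppages; refcounts: pp0:1 pp1:2 pp2:3 pp3:1 pp4:1 pp5:1
Op 6: read(P2, v0) -> 36. No state change.
Op 7: fork(P2) -> P3. 6 ppages; refcounts: pp0:2 pp1:3 pp2:4 pp3:1 pp4:1 pp5:1
Op 8: write(P0, v1, 154). refcount(pp1)=3>1 -> COPY to pp6. 7 ppages; refcounts: pp0:2 pp1:2 pp2:4 pp3:1 pp4:1 pp5:1 pp6:1
Op 9: write(P2, v1, 112). refcount(pp1)=2>1 -> COPY to pp7. 8 ppages; refcounts: pp0:2 pp1:1 pp2:4 pp3:1 pp4:1 pp5:1 pp6:1 pp7:1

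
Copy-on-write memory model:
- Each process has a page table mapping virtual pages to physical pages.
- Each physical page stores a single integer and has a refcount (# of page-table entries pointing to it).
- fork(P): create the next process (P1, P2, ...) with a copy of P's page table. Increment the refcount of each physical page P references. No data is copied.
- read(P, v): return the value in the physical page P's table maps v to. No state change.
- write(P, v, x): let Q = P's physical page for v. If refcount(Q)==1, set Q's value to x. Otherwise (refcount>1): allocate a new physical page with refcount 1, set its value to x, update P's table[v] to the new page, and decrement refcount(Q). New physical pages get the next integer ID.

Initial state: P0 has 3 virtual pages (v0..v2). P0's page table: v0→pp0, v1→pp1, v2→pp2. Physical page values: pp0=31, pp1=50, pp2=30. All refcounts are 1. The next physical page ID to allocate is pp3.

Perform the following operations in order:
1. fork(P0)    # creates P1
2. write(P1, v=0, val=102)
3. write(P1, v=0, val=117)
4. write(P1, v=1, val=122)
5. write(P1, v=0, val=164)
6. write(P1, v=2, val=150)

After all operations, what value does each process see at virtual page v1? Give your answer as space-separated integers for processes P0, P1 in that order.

Answer: 50 122

Derivation:
Op 1: fork(P0) -> P1. 3 ppages; refcounts: pp0:2 pp1:2 pp2:2
Op 2: write(P1, v0, 102). refcount(pp0)=2>1 -> COPY to pp3. 4 ppages; refcounts: pp0:1 pp1:2 pp2:2 pp3:1
Op 3: write(P1, v0, 117). refcount(pp3)=1 -> write in place. 4 ppages; refcounts: pp0:1 pp1:2 pp2:2 pp3:1
Op 4: write(P1, v1, 122). refcount(pp1)=2>1 -> COPY to pp4. 5 ppages; refcounts: pp0:1 pp1:1 pp2:2 pp3:1 pp4:1
Op 5: write(P1, v0, 164). refcount(pp3)=1 -> write in place. 5 ppages; refcounts: pp0:1 pp1:1 pp2:2 pp3:1 pp4:1
Op 6: write(P1, v2, 150). refcount(pp2)=2>1 -> COPY to pp5. 6 ppages; refcounts: pp0:1 pp1:1 pp2:1 pp3:1 pp4:1 pp5:1
P0: v1 -> pp1 = 50
P1: v1 -> pp4 = 122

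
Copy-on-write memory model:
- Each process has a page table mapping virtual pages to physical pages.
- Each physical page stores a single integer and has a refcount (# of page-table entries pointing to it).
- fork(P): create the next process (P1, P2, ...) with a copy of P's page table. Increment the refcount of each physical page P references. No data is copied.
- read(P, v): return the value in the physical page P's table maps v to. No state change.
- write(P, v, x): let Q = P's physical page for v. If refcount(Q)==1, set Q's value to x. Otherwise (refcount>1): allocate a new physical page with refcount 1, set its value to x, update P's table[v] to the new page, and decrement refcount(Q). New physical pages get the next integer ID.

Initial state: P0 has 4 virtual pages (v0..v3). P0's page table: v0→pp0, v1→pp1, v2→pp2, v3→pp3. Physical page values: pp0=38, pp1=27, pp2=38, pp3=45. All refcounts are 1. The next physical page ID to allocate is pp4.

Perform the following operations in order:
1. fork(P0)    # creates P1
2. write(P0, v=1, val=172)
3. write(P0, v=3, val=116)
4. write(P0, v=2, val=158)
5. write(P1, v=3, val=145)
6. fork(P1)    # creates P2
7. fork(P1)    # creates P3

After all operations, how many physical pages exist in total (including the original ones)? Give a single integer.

Answer: 7

Derivation:
Op 1: fork(P0) -> P1. 4 ppages; refcounts: pp0:2 pp1:2 pp2:2 pp3:2
Op 2: write(P0, v1, 172). refcount(pp1)=2>1 -> COPY to pp4. 5 ppages; refcounts: pp0:2 pp1:1 pp2:2 pp3:2 pp4:1
Op 3: write(P0, v3, 116). refcount(pp3)=2>1 -> COPY to pp5. 6 ppages; refcounts: pp0:2 pp1:1 pp2:2 pp3:1 pp4:1 pp5:1
Op 4: write(P0, v2, 158). refcount(pp2)=2>1 -> COPY to pp6. 7 ppages; refcounts: pp0:2 pp1:1 pp2:1 pp3:1 pp4:1 pp5:1 pp6:1
Op 5: write(P1, v3, 145). refcount(pp3)=1 -> write in place. 7 ppages; refcounts: pp0:2 pp1:1 pp2:1 pp3:1 pp4:1 pp5:1 pp6:1
Op 6: fork(P1) -> P2. 7 ppages; refcounts: pp0:3 pp1:2 pp2:2 pp3:2 pp4:1 pp5:1 pp6:1
Op 7: fork(P1) -> P3. 7 ppages; refcounts: pp0:4 pp1:3 pp2:3 pp3:3 pp4:1 pp5:1 pp6:1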